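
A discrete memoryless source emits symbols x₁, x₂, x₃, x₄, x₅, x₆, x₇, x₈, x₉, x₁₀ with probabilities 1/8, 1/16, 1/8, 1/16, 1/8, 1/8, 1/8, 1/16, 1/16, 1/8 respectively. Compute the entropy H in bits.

3.25 bits

Each probability is a power of 1/2, so log₂(1/p) is an integer.
H = Σ p·log₂(1/p) = 1/8·3 + 1/16·4 + 1/8·3 + 1/16·4 + 1/8·3 + 1/8·3 + 1/8·3 + 1/16·4 + 1/16·4 + 1/8·3 = 3.25 bits.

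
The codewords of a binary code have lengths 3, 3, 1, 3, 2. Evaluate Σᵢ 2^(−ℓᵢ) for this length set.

With common denominator 2^3 = 8: Σ 2^(−ℓᵢ) = 1/8 + 1/8 + 4/8 + 1/8 + 2/8 = 9/8 = 1.125.

1.125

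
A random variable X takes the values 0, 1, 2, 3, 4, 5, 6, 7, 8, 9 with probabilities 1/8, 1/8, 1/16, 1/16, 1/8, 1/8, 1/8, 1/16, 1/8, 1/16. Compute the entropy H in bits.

3.25 bits

Each probability is a power of 1/2, so log₂(1/p) is an integer.
H = Σ p·log₂(1/p) = 1/8·3 + 1/8·3 + 1/16·4 + 1/16·4 + 1/8·3 + 1/8·3 + 1/8·3 + 1/16·4 + 1/8·3 + 1/16·4 = 3.25 bits.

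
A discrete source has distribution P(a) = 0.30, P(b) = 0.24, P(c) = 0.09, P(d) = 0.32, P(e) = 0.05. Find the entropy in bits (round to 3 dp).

H = −Σ pᵢ log₂ pᵢ.
−0.30·log₂(0.30) = 0.5211
−0.24·log₂(0.24) = 0.4941
−0.09·log₂(0.09) = 0.3127
−0.32·log₂(0.32) = 0.5260
−0.05·log₂(0.05) = 0.2161
Sum ≈ 2.0700 → 2.070 bits.

2.070 bits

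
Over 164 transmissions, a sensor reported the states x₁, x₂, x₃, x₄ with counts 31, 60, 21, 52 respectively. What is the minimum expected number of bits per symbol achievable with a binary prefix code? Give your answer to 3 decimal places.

1.951 bits/symbol

Probabilities are the counts divided by 164.
Repeatedly combine the two least-probable nodes; the expected code length is the sum of the merged weights.
merge 21/164 + 31/164 → 13/41
merge 13/41 + 13/41 → 26/41
merge 15/41 + 26/41 → 1
L = 13/41 + 26/41 + 1 = 80/41 ≈ 1.951 bits/symbol.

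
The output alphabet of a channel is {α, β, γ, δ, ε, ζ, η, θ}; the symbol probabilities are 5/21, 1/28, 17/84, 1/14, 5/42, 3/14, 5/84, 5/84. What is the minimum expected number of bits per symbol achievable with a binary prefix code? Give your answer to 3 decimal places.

2.774 bits/symbol

Repeatedly combine the two least-probable nodes; the expected code length is the sum of the merged weights.
merge 1/28 + 5/84 → 2/21
merge 5/84 + 1/14 → 11/84
merge 2/21 + 5/42 → 3/14
merge 11/84 + 17/84 → 1/3
merge 3/14 + 3/14 → 3/7
merge 5/21 + 1/3 → 4/7
merge 3/7 + 4/7 → 1
L = 2/21 + 11/84 + 3/14 + 1/3 + 3/7 + 4/7 + 1 = 233/84 ≈ 2.774 bits/symbol.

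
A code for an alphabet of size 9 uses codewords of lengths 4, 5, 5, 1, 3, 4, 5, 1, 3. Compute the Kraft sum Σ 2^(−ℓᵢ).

With common denominator 2^5 = 32: Σ 2^(−ℓᵢ) = 2/32 + 1/32 + 1/32 + 16/32 + 4/32 + 2/32 + 1/32 + 16/32 + 4/32 = 47/32 = 1.46875.

1.46875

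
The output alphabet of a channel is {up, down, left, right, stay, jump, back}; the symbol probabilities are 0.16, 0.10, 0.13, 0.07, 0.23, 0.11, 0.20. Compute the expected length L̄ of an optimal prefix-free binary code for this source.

2.74 bits/symbol

Repeatedly combine the two least-probable nodes; the expected code length is the sum of the merged weights.
merge 7/100 + 1/10 → 17/100
merge 11/100 + 13/100 → 6/25
merge 4/25 + 17/100 → 33/100
merge 1/5 + 23/100 → 43/100
merge 6/25 + 33/100 → 57/100
merge 43/100 + 57/100 → 1
L = 17/100 + 6/25 + 33/100 + 43/100 + 57/100 + 1 = 137/50 = 2.74 bits/symbol.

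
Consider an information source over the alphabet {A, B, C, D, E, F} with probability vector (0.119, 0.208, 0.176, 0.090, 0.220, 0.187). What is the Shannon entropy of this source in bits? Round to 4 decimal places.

H = −Σ pᵢ log₂ pᵢ.
−0.119·log₂(0.119) = 0.3654
−0.208·log₂(0.208) = 0.4712
−0.176·log₂(0.176) = 0.4411
−0.090·log₂(0.090) = 0.3127
−0.220·log₂(0.220) = 0.4806
−0.187·log₂(0.187) = 0.4523
Sum ≈ 2.5233 → 2.5233 bits.

2.5233 bits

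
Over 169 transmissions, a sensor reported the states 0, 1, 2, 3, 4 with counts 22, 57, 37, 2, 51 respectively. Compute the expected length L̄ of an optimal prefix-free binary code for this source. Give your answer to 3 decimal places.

2.142 bits/symbol

Probabilities are the counts divided by 169.
Repeatedly combine the two least-probable nodes; the expected code length is the sum of the merged weights.
merge 2/169 + 22/169 → 24/169
merge 24/169 + 37/169 → 61/169
merge 51/169 + 57/169 → 108/169
merge 61/169 + 108/169 → 1
L = 24/169 + 61/169 + 108/169 + 1 = 362/169 ≈ 2.142 bits/symbol.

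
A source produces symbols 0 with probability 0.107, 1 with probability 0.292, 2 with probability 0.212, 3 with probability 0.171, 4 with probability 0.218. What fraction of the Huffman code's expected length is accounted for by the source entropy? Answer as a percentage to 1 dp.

Entropy H = −Σ p log₂ p ≈ 2.2528 bits.
Huffman merges: 107/1000+171/1000→139/500; 53/250+109/500→43/100; 139/500+73/250→57/100; 43/100+57/100→1. L = 1139/500 ≈ 2.2780.
Efficiency = H/L = 2.2528/2.2780 = 98.9%.

98.9%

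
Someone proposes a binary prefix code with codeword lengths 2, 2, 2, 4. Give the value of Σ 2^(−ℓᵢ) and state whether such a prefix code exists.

0.8125; yes

With common denominator 2^4 = 16: Σ 2^(−ℓᵢ) = 4/16 + 4/16 + 4/16 + 1/16 = 13/16 = 0.8125.
Kraft's inequality requires Σ ≤ 1; here Σ = 0.8125 ≤ 1, so such a prefix code exists.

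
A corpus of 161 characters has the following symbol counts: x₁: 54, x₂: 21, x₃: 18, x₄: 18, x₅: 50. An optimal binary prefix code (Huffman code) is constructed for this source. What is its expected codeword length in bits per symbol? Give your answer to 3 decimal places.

Probabilities are the counts divided by 161.
Repeatedly combine the two least-probable nodes; the expected code length is the sum of the merged weights.
merge 18/161 + 18/161 → 36/161
merge 3/23 + 36/161 → 57/161
merge 50/161 + 54/161 → 104/161
merge 57/161 + 104/161 → 1
L = 36/161 + 57/161 + 104/161 + 1 = 358/161 ≈ 2.224 bits/symbol.

2.224 bits/symbol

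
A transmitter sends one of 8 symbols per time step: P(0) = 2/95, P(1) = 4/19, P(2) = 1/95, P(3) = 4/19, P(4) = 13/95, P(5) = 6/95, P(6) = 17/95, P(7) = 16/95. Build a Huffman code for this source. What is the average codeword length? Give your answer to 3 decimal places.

2.705 bits/symbol

Repeatedly combine the two least-probable nodes; the expected code length is the sum of the merged weights.
merge 1/95 + 2/95 → 3/95
merge 3/95 + 6/95 → 9/95
merge 9/95 + 13/95 → 22/95
merge 16/95 + 17/95 → 33/95
merge 4/19 + 4/19 → 8/19
merge 22/95 + 33/95 → 11/19
merge 8/19 + 11/19 → 1
L = 3/95 + 9/95 + 22/95 + 33/95 + 8/19 + 11/19 + 1 = 257/95 ≈ 2.705 bits/symbol.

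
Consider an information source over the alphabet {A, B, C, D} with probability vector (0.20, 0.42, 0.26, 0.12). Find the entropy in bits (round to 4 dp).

1.8624 bits

H = −Σ pᵢ log₂ pᵢ.
−0.20·log₂(0.20) = 0.4644
−0.42·log₂(0.42) = 0.5256
−0.26·log₂(0.26) = 0.5053
−0.12·log₂(0.12) = 0.3671
Sum ≈ 1.8624 → 1.8624 bits.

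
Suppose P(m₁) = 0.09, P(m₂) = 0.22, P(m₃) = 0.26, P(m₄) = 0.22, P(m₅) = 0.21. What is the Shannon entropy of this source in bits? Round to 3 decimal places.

2.252 bits

H = −Σ pᵢ log₂ pᵢ.
−0.09·log₂(0.09) = 0.3127
−0.22·log₂(0.22) = 0.4806
−0.26·log₂(0.26) = 0.5053
−0.22·log₂(0.22) = 0.4806
−0.21·log₂(0.21) = 0.4728
Sum ≈ 2.2519 → 2.252 bits.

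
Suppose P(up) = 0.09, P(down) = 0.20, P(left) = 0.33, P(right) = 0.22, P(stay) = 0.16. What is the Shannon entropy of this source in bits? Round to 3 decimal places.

H = −Σ pᵢ log₂ pᵢ.
−0.09·log₂(0.09) = 0.3127
−0.20·log₂(0.20) = 0.4644
−0.33·log₂(0.33) = 0.5278
−0.22·log₂(0.22) = 0.4806
−0.16·log₂(0.16) = 0.4230
Sum ≈ 2.2085 → 2.208 bits.

2.208 bits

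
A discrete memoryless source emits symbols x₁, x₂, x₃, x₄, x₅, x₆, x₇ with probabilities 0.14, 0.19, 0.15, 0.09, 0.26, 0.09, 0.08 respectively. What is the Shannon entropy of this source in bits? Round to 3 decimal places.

2.685 bits

H = −Σ pᵢ log₂ pᵢ.
−0.14·log₂(0.14) = 0.3971
−0.19·log₂(0.19) = 0.4552
−0.15·log₂(0.15) = 0.4105
−0.09·log₂(0.09) = 0.3127
−0.26·log₂(0.26) = 0.5053
−0.09·log₂(0.09) = 0.3127
−0.08·log₂(0.08) = 0.2915
Sum ≈ 2.6850 → 2.685 bits.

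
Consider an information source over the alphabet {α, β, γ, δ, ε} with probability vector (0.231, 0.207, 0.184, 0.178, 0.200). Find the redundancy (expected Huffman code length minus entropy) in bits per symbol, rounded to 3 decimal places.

0.046 bits

Entropy H = −Σ p log₂ p ≈ 2.3157 bits.
Huffman merges: 89/500+23/125→181/500; 1/5+207/1000→407/1000; 231/1000+181/500→593/1000; 407/1000+593/1000→1. L = 1181/500 ≈ 2.3620.
L − H = 2.3620 − 2.3157 = 0.046 bits.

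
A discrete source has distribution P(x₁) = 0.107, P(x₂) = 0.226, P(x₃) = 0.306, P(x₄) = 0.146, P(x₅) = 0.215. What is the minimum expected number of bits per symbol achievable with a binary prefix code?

2.253 bits/symbol

Repeatedly combine the two least-probable nodes; the expected code length is the sum of the merged weights.
merge 107/1000 + 73/500 → 253/1000
merge 43/200 + 113/500 → 441/1000
merge 253/1000 + 153/500 → 559/1000
merge 441/1000 + 559/1000 → 1
L = 253/1000 + 441/1000 + 559/1000 + 1 = 2253/1000 = 2.253 bits/symbol.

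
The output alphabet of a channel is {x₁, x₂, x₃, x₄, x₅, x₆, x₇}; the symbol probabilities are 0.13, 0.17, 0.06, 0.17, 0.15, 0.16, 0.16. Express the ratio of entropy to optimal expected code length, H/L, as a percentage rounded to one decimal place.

97.2%

Entropy H = −Σ p log₂ p ≈ 2.7519 bits.
Huffman merges: 3/50+13/100→19/100; 3/20+4/25→31/100; 4/25+17/100→33/100; 17/100+19/100→9/25; 31/100+33/100→16/25; 9/25+16/25→1. L = 283/100 ≈ 2.8300.
Efficiency = H/L = 2.7519/2.8300 = 97.2%.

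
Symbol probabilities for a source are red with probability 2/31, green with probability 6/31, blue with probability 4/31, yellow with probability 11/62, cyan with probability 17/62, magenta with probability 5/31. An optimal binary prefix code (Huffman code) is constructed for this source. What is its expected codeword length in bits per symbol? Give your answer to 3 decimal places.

Repeatedly combine the two least-probable nodes; the expected code length is the sum of the merged weights.
merge 2/31 + 4/31 → 6/31
merge 5/31 + 11/62 → 21/62
merge 6/31 + 6/31 → 12/31
merge 17/62 + 21/62 → 19/31
merge 12/31 + 19/31 → 1
L = 6/31 + 21/62 + 12/31 + 19/31 + 1 = 157/62 ≈ 2.532 bits/symbol.

2.532 bits/symbol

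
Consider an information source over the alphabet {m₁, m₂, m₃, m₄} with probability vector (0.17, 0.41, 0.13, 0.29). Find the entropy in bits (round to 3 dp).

H = −Σ pᵢ log₂ pᵢ.
−0.17·log₂(0.17) = 0.4346
−0.41·log₂(0.41) = 0.5274
−0.13·log₂(0.13) = 0.3826
−0.29·log₂(0.29) = 0.5179
Sum ≈ 1.8625 → 1.863 bits.

1.863 bits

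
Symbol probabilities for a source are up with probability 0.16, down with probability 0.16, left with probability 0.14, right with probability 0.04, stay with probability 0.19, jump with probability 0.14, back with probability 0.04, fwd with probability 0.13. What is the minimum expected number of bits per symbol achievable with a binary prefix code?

Repeatedly combine the two least-probable nodes; the expected code length is the sum of the merged weights.
merge 1/25 + 1/25 → 2/25
merge 2/25 + 13/100 → 21/100
merge 7/50 + 7/50 → 7/25
merge 4/25 + 4/25 → 8/25
merge 19/100 + 21/100 → 2/5
merge 7/25 + 8/25 → 3/5
merge 2/5 + 3/5 → 1
L = 2/25 + 21/100 + 7/25 + 8/25 + 2/5 + 3/5 + 1 = 289/100 = 2.89 bits/symbol.

2.89 bits/symbol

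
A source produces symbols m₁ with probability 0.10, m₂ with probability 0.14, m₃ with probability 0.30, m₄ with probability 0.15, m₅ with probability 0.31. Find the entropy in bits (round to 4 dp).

H = −Σ pᵢ log₂ pᵢ.
−0.10·log₂(0.10) = 0.3322
−0.14·log₂(0.14) = 0.3971
−0.30·log₂(0.30) = 0.5211
−0.15·log₂(0.15) = 0.4105
−0.31·log₂(0.31) = 0.5238
Sum ≈ 2.1847 → 2.1847 bits.

2.1847 bits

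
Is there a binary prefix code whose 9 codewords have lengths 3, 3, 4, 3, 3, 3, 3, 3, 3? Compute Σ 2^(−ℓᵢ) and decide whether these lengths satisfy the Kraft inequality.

With common denominator 2^4 = 16: Σ 2^(−ℓᵢ) = 2/16 + 2/16 + 1/16 + 2/16 + 2/16 + 2/16 + 2/16 + 2/16 + 2/16 = 17/16 = 1.0625.
Kraft's inequality requires Σ ≤ 1; here Σ = 1.0625 > 1, so no such prefix code exists.

1.0625; no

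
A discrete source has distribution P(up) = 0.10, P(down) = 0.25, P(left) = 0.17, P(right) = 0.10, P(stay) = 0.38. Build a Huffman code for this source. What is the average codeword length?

Repeatedly combine the two least-probable nodes; the expected code length is the sum of the merged weights.
merge 1/10 + 1/10 → 1/5
merge 17/100 + 1/5 → 37/100
merge 1/4 + 37/100 → 31/50
merge 19/50 + 31/50 → 1
L = 1/5 + 37/100 + 31/50 + 1 = 219/100 = 2.19 bits/symbol.

2.19 bits/symbol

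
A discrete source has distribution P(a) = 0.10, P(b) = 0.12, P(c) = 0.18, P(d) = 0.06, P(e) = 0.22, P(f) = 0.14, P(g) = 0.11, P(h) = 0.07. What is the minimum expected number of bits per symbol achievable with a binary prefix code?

2.91 bits/symbol

Repeatedly combine the two least-probable nodes; the expected code length is the sum of the merged weights.
merge 3/50 + 7/100 → 13/100
merge 1/10 + 11/100 → 21/100
merge 3/25 + 13/100 → 1/4
merge 7/50 + 9/50 → 8/25
merge 21/100 + 11/50 → 43/100
merge 1/4 + 8/25 → 57/100
merge 43/100 + 57/100 → 1
L = 13/100 + 21/100 + 1/4 + 8/25 + 43/100 + 57/100 + 1 = 291/100 = 2.91 bits/symbol.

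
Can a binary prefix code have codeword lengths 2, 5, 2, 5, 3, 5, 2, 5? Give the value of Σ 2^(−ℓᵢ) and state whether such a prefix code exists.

1; yes

With common denominator 2^5 = 32: Σ 2^(−ℓᵢ) = 8/32 + 1/32 + 8/32 + 1/32 + 4/32 + 1/32 + 8/32 + 1/32 = 32/32 = 1.
Kraft's inequality requires Σ ≤ 1; here Σ = 1 ≤ 1, so such a prefix code exists.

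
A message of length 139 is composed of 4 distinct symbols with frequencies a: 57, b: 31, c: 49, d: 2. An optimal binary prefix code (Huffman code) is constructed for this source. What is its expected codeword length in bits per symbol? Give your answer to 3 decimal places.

1.827 bits/symbol

Probabilities are the counts divided by 139.
Repeatedly combine the two least-probable nodes; the expected code length is the sum of the merged weights.
merge 2/139 + 31/139 → 33/139
merge 33/139 + 49/139 → 82/139
merge 57/139 + 82/139 → 1
L = 33/139 + 82/139 + 1 = 254/139 ≈ 1.827 bits/symbol.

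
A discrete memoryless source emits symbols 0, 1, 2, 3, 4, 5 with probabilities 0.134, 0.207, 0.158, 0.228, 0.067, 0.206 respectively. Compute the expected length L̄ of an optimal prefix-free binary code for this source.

2.56 bits/symbol

Repeatedly combine the two least-probable nodes; the expected code length is the sum of the merged weights.
merge 67/1000 + 67/500 → 201/1000
merge 79/500 + 201/1000 → 359/1000
merge 103/500 + 207/1000 → 413/1000
merge 57/250 + 359/1000 → 587/1000
merge 413/1000 + 587/1000 → 1
L = 201/1000 + 359/1000 + 413/1000 + 587/1000 + 1 = 64/25 = 2.56 bits/symbol.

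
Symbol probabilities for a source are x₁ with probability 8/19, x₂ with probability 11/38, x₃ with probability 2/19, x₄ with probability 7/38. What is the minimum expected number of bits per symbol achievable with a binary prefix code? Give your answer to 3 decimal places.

Repeatedly combine the two least-probable nodes; the expected code length is the sum of the merged weights.
merge 2/19 + 7/38 → 11/38
merge 11/38 + 11/38 → 11/19
merge 8/19 + 11/19 → 1
L = 11/38 + 11/19 + 1 = 71/38 ≈ 1.868 bits/symbol.

1.868 bits/symbol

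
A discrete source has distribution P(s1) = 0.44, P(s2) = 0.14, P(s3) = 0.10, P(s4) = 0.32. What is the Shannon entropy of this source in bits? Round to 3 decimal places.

H = −Σ pᵢ log₂ pᵢ.
−0.44·log₂(0.44) = 0.5211
−0.14·log₂(0.14) = 0.3971
−0.10·log₂(0.10) = 0.3322
−0.32·log₂(0.32) = 0.5260
Sum ≈ 1.7765 → 1.776 bits.

1.776 bits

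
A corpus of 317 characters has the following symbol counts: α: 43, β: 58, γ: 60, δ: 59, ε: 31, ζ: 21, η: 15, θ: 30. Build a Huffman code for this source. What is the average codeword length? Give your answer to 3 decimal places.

Probabilities are the counts divided by 317.
Repeatedly combine the two least-probable nodes; the expected code length is the sum of the merged weights.
merge 15/317 + 21/317 → 36/317
merge 30/317 + 31/317 → 61/317
merge 36/317 + 43/317 → 79/317
merge 58/317 + 59/317 → 117/317
merge 60/317 + 61/317 → 121/317
merge 79/317 + 117/317 → 196/317
merge 121/317 + 196/317 → 1
L = 36/317 + 61/317 + 79/317 + 117/317 + 121/317 + 196/317 + 1 = 927/317 ≈ 2.924 bits/symbol.

2.924 bits/symbol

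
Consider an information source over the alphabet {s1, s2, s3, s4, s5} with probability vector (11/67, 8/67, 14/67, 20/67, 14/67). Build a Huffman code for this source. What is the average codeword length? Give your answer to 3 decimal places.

Repeatedly combine the two least-probable nodes; the expected code length is the sum of the merged weights.
merge 8/67 + 11/67 → 19/67
merge 14/67 + 14/67 → 28/67
merge 19/67 + 20/67 → 39/67
merge 28/67 + 39/67 → 1
L = 19/67 + 28/67 + 39/67 + 1 = 153/67 ≈ 2.284 bits/symbol.

2.284 bits/symbol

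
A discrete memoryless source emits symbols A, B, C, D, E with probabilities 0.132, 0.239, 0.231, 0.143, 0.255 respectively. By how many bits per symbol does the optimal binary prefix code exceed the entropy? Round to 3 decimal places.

Entropy H = −Σ p log₂ p ≈ 2.2714 bits.
Huffman merges: 33/250+143/1000→11/40; 231/1000+239/1000→47/100; 51/200+11/40→53/100; 47/100+53/100→1. L = 91/40 ≈ 2.2750.
L − H = 2.2750 − 2.2714 = 0.004 bits.

0.004 bits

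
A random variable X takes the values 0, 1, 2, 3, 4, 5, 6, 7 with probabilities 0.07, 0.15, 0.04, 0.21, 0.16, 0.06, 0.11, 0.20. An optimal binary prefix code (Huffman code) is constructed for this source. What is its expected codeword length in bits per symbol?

2.86 bits/symbol

Repeatedly combine the two least-probable nodes; the expected code length is the sum of the merged weights.
merge 1/25 + 3/50 → 1/10
merge 7/100 + 1/10 → 17/100
merge 11/100 + 3/20 → 13/50
merge 4/25 + 17/100 → 33/100
merge 1/5 + 21/100 → 41/100
merge 13/50 + 33/100 → 59/100
merge 41/100 + 59/100 → 1
L = 1/10 + 17/100 + 13/50 + 33/100 + 41/100 + 59/100 + 1 = 143/50 = 2.86 bits/symbol.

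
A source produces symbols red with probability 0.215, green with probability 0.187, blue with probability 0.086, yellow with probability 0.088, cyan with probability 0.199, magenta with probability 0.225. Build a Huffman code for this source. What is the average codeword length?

Repeatedly combine the two least-probable nodes; the expected code length is the sum of the merged weights.
merge 43/500 + 11/125 → 87/500
merge 87/500 + 187/1000 → 361/1000
merge 199/1000 + 43/200 → 207/500
merge 9/40 + 361/1000 → 293/500
merge 207/500 + 293/500 → 1
L = 87/500 + 361/1000 + 207/500 + 293/500 + 1 = 507/200 = 2.535 bits/symbol.

2.535 bits/symbol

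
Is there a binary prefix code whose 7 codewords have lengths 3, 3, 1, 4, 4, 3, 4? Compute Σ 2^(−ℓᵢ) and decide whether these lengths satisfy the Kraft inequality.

With common denominator 2^4 = 16: Σ 2^(−ℓᵢ) = 2/16 + 2/16 + 8/16 + 1/16 + 1/16 + 2/16 + 1/16 = 17/16 = 1.0625.
Kraft's inequality requires Σ ≤ 1; here Σ = 1.0625 > 1, so no such prefix code exists.

1.0625; no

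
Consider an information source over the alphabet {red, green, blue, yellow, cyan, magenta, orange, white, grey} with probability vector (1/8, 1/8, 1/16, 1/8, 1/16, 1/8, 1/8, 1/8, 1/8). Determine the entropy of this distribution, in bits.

3.125 bits

Each probability is a power of 1/2, so log₂(1/p) is an integer.
H = Σ p·log₂(1/p) = 1/8·3 + 1/8·3 + 1/16·4 + 1/8·3 + 1/16·4 + 1/8·3 + 1/8·3 + 1/8·3 + 1/8·3 = 3.125 bits.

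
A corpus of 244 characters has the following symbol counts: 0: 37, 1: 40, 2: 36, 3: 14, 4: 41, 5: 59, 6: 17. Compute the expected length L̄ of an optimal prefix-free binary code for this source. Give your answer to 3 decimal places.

Probabilities are the counts divided by 244.
Repeatedly combine the two least-probable nodes; the expected code length is the sum of the merged weights.
merge 7/122 + 17/244 → 31/244
merge 31/244 + 9/61 → 67/244
merge 37/244 + 10/61 → 77/244
merge 41/244 + 59/244 → 25/61
merge 67/244 + 77/244 → 36/61
merge 25/61 + 36/61 → 1
L = 31/244 + 67/244 + 77/244 + 25/61 + 36/61 + 1 = 663/244 ≈ 2.717 bits/symbol.

2.717 bits/symbol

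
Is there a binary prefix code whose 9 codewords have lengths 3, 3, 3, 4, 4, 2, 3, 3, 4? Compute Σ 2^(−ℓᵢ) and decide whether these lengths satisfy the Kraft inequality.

1.0625; no

With common denominator 2^4 = 16: Σ 2^(−ℓᵢ) = 2/16 + 2/16 + 2/16 + 1/16 + 1/16 + 4/16 + 2/16 + 2/16 + 1/16 = 17/16 = 1.0625.
Kraft's inequality requires Σ ≤ 1; here Σ = 1.0625 > 1, so no such prefix code exists.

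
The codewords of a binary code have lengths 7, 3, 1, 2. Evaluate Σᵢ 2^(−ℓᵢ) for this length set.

0.8828125

With common denominator 2^7 = 128: Σ 2^(−ℓᵢ) = 1/128 + 16/128 + 64/128 + 32/128 = 113/128 = 0.8828125.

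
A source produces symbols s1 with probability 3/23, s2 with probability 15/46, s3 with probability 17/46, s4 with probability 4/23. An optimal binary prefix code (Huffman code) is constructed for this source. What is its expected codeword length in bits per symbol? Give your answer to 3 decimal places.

Repeatedly combine the two least-probable nodes; the expected code length is the sum of the merged weights.
merge 3/23 + 4/23 → 7/23
merge 7/23 + 15/46 → 29/46
merge 17/46 + 29/46 → 1
L = 7/23 + 29/46 + 1 = 89/46 ≈ 1.935 bits/symbol.

1.935 bits/symbol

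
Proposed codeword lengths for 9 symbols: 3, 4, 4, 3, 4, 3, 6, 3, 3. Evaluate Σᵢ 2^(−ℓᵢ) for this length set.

0.828125

With common denominator 2^6 = 64: Σ 2^(−ℓᵢ) = 8/64 + 4/64 + 4/64 + 8/64 + 4/64 + 8/64 + 1/64 + 8/64 + 8/64 = 53/64 = 0.828125.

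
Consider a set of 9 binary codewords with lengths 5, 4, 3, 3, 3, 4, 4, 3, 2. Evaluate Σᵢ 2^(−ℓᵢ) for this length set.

With common denominator 2^5 = 32: Σ 2^(−ℓᵢ) = 1/32 + 2/32 + 4/32 + 4/32 + 4/32 + 2/32 + 2/32 + 4/32 + 8/32 = 31/32 = 0.96875.

0.96875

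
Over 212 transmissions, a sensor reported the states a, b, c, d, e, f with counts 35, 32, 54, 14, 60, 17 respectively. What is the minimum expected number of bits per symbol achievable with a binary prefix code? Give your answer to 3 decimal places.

Probabilities are the counts divided by 212.
Repeatedly combine the two least-probable nodes; the expected code length is the sum of the merged weights.
merge 7/106 + 17/212 → 31/212
merge 31/212 + 8/53 → 63/212
merge 35/212 + 27/106 → 89/212
merge 15/53 + 63/212 → 123/212
merge 89/212 + 123/212 → 1
L = 31/212 + 63/212 + 89/212 + 123/212 + 1 = 259/106 ≈ 2.443 bits/symbol.

2.443 bits/symbol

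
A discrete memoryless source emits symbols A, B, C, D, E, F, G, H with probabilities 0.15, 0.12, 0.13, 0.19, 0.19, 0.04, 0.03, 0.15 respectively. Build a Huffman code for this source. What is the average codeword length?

Repeatedly combine the two least-probable nodes; the expected code length is the sum of the merged weights.
merge 3/100 + 1/25 → 7/100
merge 7/100 + 3/25 → 19/100
merge 13/100 + 3/20 → 7/25
merge 3/20 + 19/100 → 17/50
merge 19/100 + 19/100 → 19/50
merge 7/25 + 17/50 → 31/50
merge 19/50 + 31/50 → 1
L = 7/100 + 19/100 + 7/25 + 17/50 + 19/50 + 31/50 + 1 = 72/25 = 2.88 bits/symbol.

2.88 bits/symbol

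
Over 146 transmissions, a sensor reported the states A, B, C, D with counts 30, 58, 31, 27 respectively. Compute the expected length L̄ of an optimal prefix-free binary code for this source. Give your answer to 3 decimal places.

1.993 bits/symbol

Probabilities are the counts divided by 146.
Repeatedly combine the two least-probable nodes; the expected code length is the sum of the merged weights.
merge 27/146 + 15/73 → 57/146
merge 31/146 + 57/146 → 44/73
merge 29/73 + 44/73 → 1
L = 57/146 + 44/73 + 1 = 291/146 ≈ 1.993 bits/symbol.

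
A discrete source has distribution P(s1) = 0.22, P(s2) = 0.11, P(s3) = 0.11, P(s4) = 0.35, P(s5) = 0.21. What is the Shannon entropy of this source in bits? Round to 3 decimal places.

H = −Σ pᵢ log₂ pᵢ.
−0.22·log₂(0.22) = 0.4806
−0.11·log₂(0.11) = 0.3503
−0.11·log₂(0.11) = 0.3503
−0.35·log₂(0.35) = 0.5301
−0.21·log₂(0.21) = 0.4728
Sum ≈ 2.1841 → 2.184 bits.

2.184 bits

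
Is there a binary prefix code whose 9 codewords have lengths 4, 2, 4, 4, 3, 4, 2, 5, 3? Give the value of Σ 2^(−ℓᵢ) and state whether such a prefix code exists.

With common denominator 2^5 = 32: Σ 2^(−ℓᵢ) = 2/32 + 8/32 + 2/32 + 2/32 + 4/32 + 2/32 + 8/32 + 1/32 + 4/32 = 33/32 = 1.03125.
Kraft's inequality requires Σ ≤ 1; here Σ = 1.03125 > 1, so no such prefix code exists.

1.03125; no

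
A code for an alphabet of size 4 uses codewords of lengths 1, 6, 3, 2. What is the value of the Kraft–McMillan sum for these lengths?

0.890625

With common denominator 2^6 = 64: Σ 2^(−ℓᵢ) = 32/64 + 1/64 + 8/64 + 16/64 = 57/64 = 0.890625.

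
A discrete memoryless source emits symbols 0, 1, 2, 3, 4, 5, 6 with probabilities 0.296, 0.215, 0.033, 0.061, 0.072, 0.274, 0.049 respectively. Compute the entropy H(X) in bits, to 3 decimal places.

H = −Σ pᵢ log₂ pᵢ.
−0.296·log₂(0.296) = 0.5199
−0.215·log₂(0.215) = 0.4768
−0.033·log₂(0.033) = 0.1624
−0.061·log₂(0.061) = 0.2461
−0.072·log₂(0.072) = 0.2733
−0.274·log₂(0.274) = 0.5118
−0.049·log₂(0.049) = 0.2132
Sum ≈ 2.4035 → 2.403 bits.

2.403 bits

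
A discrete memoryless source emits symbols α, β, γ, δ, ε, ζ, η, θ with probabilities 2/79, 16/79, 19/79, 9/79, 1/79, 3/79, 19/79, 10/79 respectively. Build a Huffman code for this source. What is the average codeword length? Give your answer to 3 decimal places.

2.620 bits/symbol

Repeatedly combine the two least-probable nodes; the expected code length is the sum of the merged weights.
merge 1/79 + 2/79 → 3/79
merge 3/79 + 3/79 → 6/79
merge 6/79 + 9/79 → 15/79
merge 10/79 + 15/79 → 25/79
merge 16/79 + 19/79 → 35/79
merge 19/79 + 25/79 → 44/79
merge 35/79 + 44/79 → 1
L = 3/79 + 6/79 + 15/79 + 25/79 + 35/79 + 44/79 + 1 = 207/79 ≈ 2.620 bits/symbol.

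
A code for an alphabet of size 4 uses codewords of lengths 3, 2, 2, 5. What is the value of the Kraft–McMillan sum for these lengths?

With common denominator 2^5 = 32: Σ 2^(−ℓᵢ) = 4/32 + 8/32 + 8/32 + 1/32 = 21/32 = 0.65625.

0.65625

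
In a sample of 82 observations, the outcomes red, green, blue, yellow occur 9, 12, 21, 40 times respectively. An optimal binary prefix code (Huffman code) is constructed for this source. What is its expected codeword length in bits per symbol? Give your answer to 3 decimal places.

1.768 bits/symbol

Probabilities are the counts divided by 82.
Repeatedly combine the two least-probable nodes; the expected code length is the sum of the merged weights.
merge 9/82 + 6/41 → 21/82
merge 21/82 + 21/82 → 21/41
merge 20/41 + 21/41 → 1
L = 21/82 + 21/41 + 1 = 145/82 ≈ 1.768 bits/symbol.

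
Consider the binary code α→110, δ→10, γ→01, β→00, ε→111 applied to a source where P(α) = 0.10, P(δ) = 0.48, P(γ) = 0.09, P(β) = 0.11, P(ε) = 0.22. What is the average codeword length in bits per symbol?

L̄ = Σ pᵢ·ℓᵢ = 0.10·3 + 0.48·2 + 0.09·2 + 0.11·2 + 0.22·3 = 2.32 bits/symbol.

2.32 bits/symbol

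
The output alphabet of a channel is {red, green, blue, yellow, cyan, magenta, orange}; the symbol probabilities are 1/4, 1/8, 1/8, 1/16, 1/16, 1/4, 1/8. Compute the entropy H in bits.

Each probability is a power of 1/2, so log₂(1/p) is an integer.
H = Σ p·log₂(1/p) = 1/4·2 + 1/8·3 + 1/8·3 + 1/16·4 + 1/16·4 + 1/4·2 + 1/8·3 = 2.625 bits.

2.625 bits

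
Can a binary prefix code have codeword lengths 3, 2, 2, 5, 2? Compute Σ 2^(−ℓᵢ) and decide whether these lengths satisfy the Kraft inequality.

0.90625; yes

With common denominator 2^5 = 32: Σ 2^(−ℓᵢ) = 4/32 + 8/32 + 8/32 + 1/32 + 8/32 = 29/32 = 0.90625.
Kraft's inequality requires Σ ≤ 1; here Σ = 0.90625 ≤ 1, so such a prefix code exists.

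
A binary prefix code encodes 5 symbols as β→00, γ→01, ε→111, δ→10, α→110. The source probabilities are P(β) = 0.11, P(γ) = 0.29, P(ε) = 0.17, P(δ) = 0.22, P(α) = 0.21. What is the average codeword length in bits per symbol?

L̄ = Σ pᵢ·ℓᵢ = 0.11·2 + 0.29·2 + 0.17·3 + 0.22·2 + 0.21·3 = 2.38 bits/symbol.

2.38 bits/symbol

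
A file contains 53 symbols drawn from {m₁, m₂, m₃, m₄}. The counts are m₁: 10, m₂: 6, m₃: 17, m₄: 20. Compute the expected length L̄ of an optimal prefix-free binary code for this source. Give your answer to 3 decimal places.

1.925 bits/symbol

Probabilities are the counts divided by 53.
Repeatedly combine the two least-probable nodes; the expected code length is the sum of the merged weights.
merge 6/53 + 10/53 → 16/53
merge 16/53 + 17/53 → 33/53
merge 20/53 + 33/53 → 1
L = 16/53 + 33/53 + 1 = 102/53 ≈ 1.925 bits/symbol.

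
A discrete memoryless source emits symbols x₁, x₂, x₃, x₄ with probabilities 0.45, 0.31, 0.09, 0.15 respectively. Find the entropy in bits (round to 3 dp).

H = −Σ pᵢ log₂ pᵢ.
−0.45·log₂(0.45) = 0.5184
−0.31·log₂(0.31) = 0.5238
−0.09·log₂(0.09) = 0.3127
−0.15·log₂(0.15) = 0.4105
Sum ≈ 1.7654 → 1.765 bits.

1.765 bits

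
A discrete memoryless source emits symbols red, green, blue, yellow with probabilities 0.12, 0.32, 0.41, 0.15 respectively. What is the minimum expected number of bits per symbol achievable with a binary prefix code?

1.86 bits/symbol

Repeatedly combine the two least-probable nodes; the expected code length is the sum of the merged weights.
merge 3/25 + 3/20 → 27/100
merge 27/100 + 8/25 → 59/100
merge 41/100 + 59/100 → 1
L = 27/100 + 59/100 + 1 = 93/50 = 1.86 bits/symbol.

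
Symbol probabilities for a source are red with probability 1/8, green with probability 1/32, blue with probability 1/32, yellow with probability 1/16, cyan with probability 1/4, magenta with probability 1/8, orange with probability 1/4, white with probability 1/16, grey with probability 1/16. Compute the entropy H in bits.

2.8125 bits

Each probability is a power of 1/2, so log₂(1/p) is an integer.
H = Σ p·log₂(1/p) = 1/8·3 + 1/32·5 + 1/32·5 + 1/16·4 + 1/4·2 + 1/8·3 + 1/4·2 + 1/16·4 + 1/16·4 = 2.8125 bits.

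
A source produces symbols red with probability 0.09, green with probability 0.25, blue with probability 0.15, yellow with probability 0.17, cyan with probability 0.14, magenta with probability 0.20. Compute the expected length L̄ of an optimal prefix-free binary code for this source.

2.55 bits/symbol

Repeatedly combine the two least-probable nodes; the expected code length is the sum of the merged weights.
merge 9/100 + 7/50 → 23/100
merge 3/20 + 17/100 → 8/25
merge 1/5 + 23/100 → 43/100
merge 1/4 + 8/25 → 57/100
merge 43/100 + 57/100 → 1
L = 23/100 + 8/25 + 43/100 + 57/100 + 1 = 51/20 = 2.55 bits/symbol.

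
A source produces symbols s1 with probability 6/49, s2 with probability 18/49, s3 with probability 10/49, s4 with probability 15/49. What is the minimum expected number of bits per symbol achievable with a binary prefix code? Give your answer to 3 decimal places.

Repeatedly combine the two least-probable nodes; the expected code length is the sum of the merged weights.
merge 6/49 + 10/49 → 16/49
merge 15/49 + 16/49 → 31/49
merge 18/49 + 31/49 → 1
L = 16/49 + 31/49 + 1 = 96/49 ≈ 1.959 bits/symbol.

1.959 bits/symbol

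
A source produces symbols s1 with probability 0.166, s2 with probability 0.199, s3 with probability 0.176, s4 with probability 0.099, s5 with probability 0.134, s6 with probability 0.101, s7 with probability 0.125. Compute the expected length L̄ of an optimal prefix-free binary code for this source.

2.801 bits/symbol

Repeatedly combine the two least-probable nodes; the expected code length is the sum of the merged weights.
merge 99/1000 + 101/1000 → 1/5
merge 1/8 + 67/500 → 259/1000
merge 83/500 + 22/125 → 171/500
merge 199/1000 + 1/5 → 399/1000
merge 259/1000 + 171/500 → 601/1000
merge 399/1000 + 601/1000 → 1
L = 1/5 + 259/1000 + 171/500 + 399/1000 + 601/1000 + 1 = 2801/1000 = 2.801 bits/symbol.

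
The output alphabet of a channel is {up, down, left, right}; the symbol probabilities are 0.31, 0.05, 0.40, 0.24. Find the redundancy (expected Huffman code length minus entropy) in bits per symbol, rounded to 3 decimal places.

Entropy H = −Σ p log₂ p ≈ 1.7628 bits.
Huffman merges: 1/20+6/25→29/100; 29/100+31/100→3/5; 2/5+3/5→1. L = 189/100 ≈ 1.8900.
L − H = 1.8900 − 1.7628 = 0.127 bits.

0.127 bits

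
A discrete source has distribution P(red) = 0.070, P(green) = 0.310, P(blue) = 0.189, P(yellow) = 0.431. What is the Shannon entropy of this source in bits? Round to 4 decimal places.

H = −Σ pᵢ log₂ pᵢ.
−0.070·log₂(0.070) = 0.2686
−0.310·log₂(0.310) = 0.5238
−0.189·log₂(0.189) = 0.4543
−0.431·log₂(0.431) = 0.5233
Sum ≈ 1.7700 → 1.7700 bits.

1.7700 bits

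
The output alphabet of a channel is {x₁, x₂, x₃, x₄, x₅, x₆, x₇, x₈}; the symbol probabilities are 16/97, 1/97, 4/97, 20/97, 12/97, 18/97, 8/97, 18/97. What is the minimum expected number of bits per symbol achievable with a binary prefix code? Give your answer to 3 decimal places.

2.794 bits/symbol

Repeatedly combine the two least-probable nodes; the expected code length is the sum of the merged weights.
merge 1/97 + 4/97 → 5/97
merge 5/97 + 8/97 → 13/97
merge 12/97 + 13/97 → 25/97
merge 16/97 + 18/97 → 34/97
merge 18/97 + 20/97 → 38/97
merge 25/97 + 34/97 → 59/97
merge 38/97 + 59/97 → 1
L = 5/97 + 13/97 + 25/97 + 34/97 + 38/97 + 59/97 + 1 = 271/97 ≈ 2.794 bits/symbol.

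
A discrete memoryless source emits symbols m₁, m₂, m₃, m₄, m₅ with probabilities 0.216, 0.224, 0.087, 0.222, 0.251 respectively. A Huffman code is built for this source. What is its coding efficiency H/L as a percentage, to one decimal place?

97.7%

Entropy H = −Σ p log₂ p ≈ 2.2501 bits.
Huffman merges: 87/1000+27/125→303/1000; 111/500+28/125→223/500; 251/1000+303/1000→277/500; 223/500+277/500→1. L = 2303/1000 ≈ 2.3030.
Efficiency = H/L = 2.2501/2.3030 = 97.7%.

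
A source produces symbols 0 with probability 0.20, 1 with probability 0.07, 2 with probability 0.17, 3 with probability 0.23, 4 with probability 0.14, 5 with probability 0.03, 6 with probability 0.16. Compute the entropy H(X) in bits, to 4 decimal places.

2.6271 bits

H = −Σ pᵢ log₂ pᵢ.
−0.20·log₂(0.20) = 0.4644
−0.07·log₂(0.07) = 0.2686
−0.17·log₂(0.17) = 0.4346
−0.23·log₂(0.23) = 0.4877
−0.14·log₂(0.14) = 0.3971
−0.03·log₂(0.03) = 0.1518
−0.16·log₂(0.16) = 0.4230
Sum ≈ 2.6271 → 2.6271 bits.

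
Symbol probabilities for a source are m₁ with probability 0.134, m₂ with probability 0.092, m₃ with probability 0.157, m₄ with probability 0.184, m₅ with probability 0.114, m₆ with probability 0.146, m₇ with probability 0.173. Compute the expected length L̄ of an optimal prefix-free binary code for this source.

Repeatedly combine the two least-probable nodes; the expected code length is the sum of the merged weights.
merge 23/250 + 57/500 → 103/500
merge 67/500 + 73/500 → 7/25
merge 157/1000 + 173/1000 → 33/100
merge 23/125 + 103/500 → 39/100
merge 7/25 + 33/100 → 61/100
merge 39/100 + 61/100 → 1
L = 103/500 + 7/25 + 33/100 + 39/100 + 61/100 + 1 = 352/125 = 2.816 bits/symbol.

2.816 bits/symbol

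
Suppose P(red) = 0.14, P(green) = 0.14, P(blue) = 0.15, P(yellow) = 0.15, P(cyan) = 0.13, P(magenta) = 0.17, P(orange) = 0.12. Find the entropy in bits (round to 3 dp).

2.800 bits

H = −Σ pᵢ log₂ pᵢ.
−0.14·log₂(0.14) = 0.3971
−0.14·log₂(0.14) = 0.3971
−0.15·log₂(0.15) = 0.4105
−0.15·log₂(0.15) = 0.4105
−0.13·log₂(0.13) = 0.3826
−0.17·log₂(0.17) = 0.4346
−0.12·log₂(0.12) = 0.3671
Sum ≈ 2.7996 → 2.800 bits.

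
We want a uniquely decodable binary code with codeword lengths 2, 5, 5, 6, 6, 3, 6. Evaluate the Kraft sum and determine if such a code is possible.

0.484375; yes

With common denominator 2^6 = 64: Σ 2^(−ℓᵢ) = 16/64 + 2/64 + 2/64 + 1/64 + 1/64 + 8/64 + 1/64 = 31/64 = 0.484375.
Kraft's inequality requires Σ ≤ 1; here Σ = 0.484375 ≤ 1, so such a prefix code exists.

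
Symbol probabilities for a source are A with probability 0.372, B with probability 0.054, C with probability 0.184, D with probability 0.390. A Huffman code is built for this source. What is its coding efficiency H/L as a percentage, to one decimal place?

Entropy H = −Σ p log₂ p ≈ 1.7373 bits.
Huffman merges: 27/500+23/125→119/500; 119/500+93/250→61/100; 39/100+61/100→1. L = 231/125 ≈ 1.8480.
Efficiency = H/L = 1.7373/1.8480 = 94.0%.

94.0%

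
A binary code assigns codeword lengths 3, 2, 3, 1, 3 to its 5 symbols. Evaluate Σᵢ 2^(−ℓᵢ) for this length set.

With common denominator 2^3 = 8: Σ 2^(−ℓᵢ) = 1/8 + 2/8 + 1/8 + 4/8 + 1/8 = 9/8 = 1.125.

1.125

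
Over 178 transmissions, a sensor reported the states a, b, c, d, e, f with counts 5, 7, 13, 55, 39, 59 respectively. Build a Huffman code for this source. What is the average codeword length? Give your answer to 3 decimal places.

Probabilities are the counts divided by 178.
Repeatedly combine the two least-probable nodes; the expected code length is the sum of the merged weights.
merge 5/178 + 7/178 → 6/89
merge 6/89 + 13/178 → 25/178
merge 25/178 + 39/178 → 32/89
merge 55/178 + 59/178 → 57/89
merge 32/89 + 57/89 → 1
L = 6/89 + 25/178 + 32/89 + 57/89 + 1 = 393/178 ≈ 2.208 bits/symbol.

2.208 bits/symbol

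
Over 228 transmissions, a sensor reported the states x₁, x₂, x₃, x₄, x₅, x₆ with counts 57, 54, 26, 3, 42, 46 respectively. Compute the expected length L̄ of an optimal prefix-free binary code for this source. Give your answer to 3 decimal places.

2.439 bits/symbol

Probabilities are the counts divided by 228.
Repeatedly combine the two least-probable nodes; the expected code length is the sum of the merged weights.
merge 1/76 + 13/114 → 29/228
merge 29/228 + 7/38 → 71/228
merge 23/114 + 9/38 → 25/57
merge 1/4 + 71/228 → 32/57
merge 25/57 + 32/57 → 1
L = 29/228 + 71/228 + 25/57 + 32/57 + 1 = 139/57 ≈ 2.439 bits/symbol.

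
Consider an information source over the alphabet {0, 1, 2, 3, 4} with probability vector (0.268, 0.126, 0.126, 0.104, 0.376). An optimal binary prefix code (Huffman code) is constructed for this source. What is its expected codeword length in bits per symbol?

Repeatedly combine the two least-probable nodes; the expected code length is the sum of the merged weights.
merge 13/125 + 63/500 → 23/100
merge 63/500 + 23/100 → 89/250
merge 67/250 + 89/250 → 78/125
merge 47/125 + 78/125 → 1
L = 23/100 + 89/250 + 78/125 + 1 = 221/100 = 2.21 bits/symbol.

2.21 bits/symbol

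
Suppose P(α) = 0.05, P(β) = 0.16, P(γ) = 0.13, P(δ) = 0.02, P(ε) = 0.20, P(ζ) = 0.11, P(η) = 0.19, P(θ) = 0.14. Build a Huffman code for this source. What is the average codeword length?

2.86 bits/symbol

Repeatedly combine the two least-probable nodes; the expected code length is the sum of the merged weights.
merge 1/50 + 1/20 → 7/100
merge 7/100 + 11/100 → 9/50
merge 13/100 + 7/50 → 27/100
merge 4/25 + 9/50 → 17/50
merge 19/100 + 1/5 → 39/100
merge 27/100 + 17/50 → 61/100
merge 39/100 + 61/100 → 1
L = 7/100 + 9/50 + 27/100 + 17/50 + 39/100 + 61/100 + 1 = 143/50 = 2.86 bits/symbol.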